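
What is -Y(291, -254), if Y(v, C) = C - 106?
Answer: 360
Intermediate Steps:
Y(v, C) = -106 + C
-Y(291, -254) = -(-106 - 254) = -1*(-360) = 360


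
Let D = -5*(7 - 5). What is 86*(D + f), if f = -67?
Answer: -6622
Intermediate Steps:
D = -10 (D = -5*2 = -10)
86*(D + f) = 86*(-10 - 67) = 86*(-77) = -6622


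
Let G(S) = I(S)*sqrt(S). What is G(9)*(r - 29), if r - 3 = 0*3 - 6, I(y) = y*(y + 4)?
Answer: -11232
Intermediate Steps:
I(y) = y*(4 + y)
r = -3 (r = 3 + (0*3 - 6) = 3 + (0 - 6) = 3 - 6 = -3)
G(S) = S**(3/2)*(4 + S) (G(S) = (S*(4 + S))*sqrt(S) = S**(3/2)*(4 + S))
G(9)*(r - 29) = (9**(3/2)*(4 + 9))*(-3 - 29) = (27*13)*(-32) = 351*(-32) = -11232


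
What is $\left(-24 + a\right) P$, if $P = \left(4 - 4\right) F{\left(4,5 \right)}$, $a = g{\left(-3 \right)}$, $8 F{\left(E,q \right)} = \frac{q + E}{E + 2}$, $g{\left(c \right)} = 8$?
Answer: $0$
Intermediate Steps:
$F{\left(E,q \right)} = \frac{E + q}{8 \left(2 + E\right)}$ ($F{\left(E,q \right)} = \frac{\left(q + E\right) \frac{1}{E + 2}}{8} = \frac{\left(E + q\right) \frac{1}{2 + E}}{8} = \frac{\frac{1}{2 + E} \left(E + q\right)}{8} = \frac{E + q}{8 \left(2 + E\right)}$)
$a = 8$
$P = 0$ ($P = \left(4 - 4\right) \frac{4 + 5}{8 \left(2 + 4\right)} = 0 \cdot \frac{1}{8} \cdot \frac{1}{6} \cdot 9 = 0 \cdot \frac{3}{16} = 0$)
$\left(-24 + a\right) P = \left(-24 + 8\right) 0 = \left(-16\right) 0 = 0$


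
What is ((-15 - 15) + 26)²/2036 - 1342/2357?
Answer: -673650/1199713 ≈ -0.56151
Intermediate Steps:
((-15 - 15) + 26)²/2036 - 1342/2357 = (-30 + 26)²*(1/2036) - 1342*1/2357 = (-4)²*(1/2036) - 1342/2357 = 16*(1/2036) - 1342/2357 = 4/509 - 1342/2357 = -673650/1199713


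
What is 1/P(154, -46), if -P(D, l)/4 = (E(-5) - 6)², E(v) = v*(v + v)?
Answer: -1/7744 ≈ -0.00012913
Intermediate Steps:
E(v) = 2*v² (E(v) = v*(2*v) = 2*v²)
P(D, l) = -7744 (P(D, l) = -4*(2*(-5)² - 6)² = -4*(2*25 - 6)² = -4*(50 - 6)² = -4*44² = -4*1936 = -7744)
1/P(154, -46) = 1/(-7744) = -1/7744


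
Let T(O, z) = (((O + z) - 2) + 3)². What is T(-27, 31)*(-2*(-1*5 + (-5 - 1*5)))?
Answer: 750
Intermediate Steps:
T(O, z) = (1 + O + z)² (T(O, z) = ((-2 + O + z) + 3)² = (1 + O + z)²)
T(-27, 31)*(-2*(-1*5 + (-5 - 1*5))) = (1 - 27 + 31)²*(-2*(-1*5 + (-5 - 1*5))) = 5²*(-2*(-5 + (-5 - 5))) = 25*(-2*(-5 - 10)) = 25*(-2*(-15)) = 25*30 = 750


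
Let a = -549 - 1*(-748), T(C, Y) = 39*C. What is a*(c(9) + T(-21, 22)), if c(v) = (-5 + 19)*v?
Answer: -137907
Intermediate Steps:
a = 199 (a = -549 + 748 = 199)
c(v) = 14*v
a*(c(9) + T(-21, 22)) = 199*(14*9 + 39*(-21)) = 199*(126 - 819) = 199*(-693) = -137907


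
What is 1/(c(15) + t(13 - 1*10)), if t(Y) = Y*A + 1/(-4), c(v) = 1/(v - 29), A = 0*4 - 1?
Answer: -28/93 ≈ -0.30108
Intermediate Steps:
A = -1 (A = 0 - 1 = -1)
c(v) = 1/(-29 + v)
t(Y) = -¼ - Y (t(Y) = Y*(-1) + 1/(-4) = -Y - ¼ = -¼ - Y)
1/(c(15) + t(13 - 1*10)) = 1/(1/(-29 + 15) + (-¼ - (13 - 1*10))) = 1/(1/(-14) + (-¼ - (13 - 10))) = 1/(-1/14 + (-¼ - 1*3)) = 1/(-1/14 + (-¼ - 3)) = 1/(-1/14 - 13/4) = 1/(-93/28) = -28/93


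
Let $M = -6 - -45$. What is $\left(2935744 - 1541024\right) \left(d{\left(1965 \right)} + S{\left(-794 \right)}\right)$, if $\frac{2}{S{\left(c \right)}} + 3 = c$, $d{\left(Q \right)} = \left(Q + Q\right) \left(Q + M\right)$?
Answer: $\frac{8754586083335360}{797} \approx 1.0984 \cdot 10^{13}$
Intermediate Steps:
$M = 39$ ($M = -6 + 45 = 39$)
$d{\left(Q \right)} = 2 Q \left(39 + Q\right)$ ($d{\left(Q \right)} = \left(Q + Q\right) \left(Q + 39\right) = 2 Q \left(39 + Q\right)$)
$S{\left(c \right)} = \frac{2}{-3 + c}$
$\left(2935744 - 1541024\right) \left(d{\left(1965 \right)} + S{\left(-794 \right)}\right) = \left(2935744 - 1541024\right) \left(2 \cdot 1965 \left(39 + 1965\right) + \frac{2}{-3 - 794}\right) = 1394720 \left(2 \cdot 1965 \cdot 2004 + \frac{2}{-797}\right) = 1394720 \left(7875720 + 2 \left(- \frac{1}{797}\right)\right) = 1394720 \left(7875720 - \frac{2}{797}\right) = 1394720 \cdot \frac{6276948838}{797} = \frac{8754586083335360}{797}$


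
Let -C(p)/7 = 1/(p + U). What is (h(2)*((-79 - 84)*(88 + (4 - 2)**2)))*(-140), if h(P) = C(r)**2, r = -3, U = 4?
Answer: 102872560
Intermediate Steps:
C(p) = -7/(4 + p) (C(p) = -7/(p + 4) = -7/(4 + p))
h(P) = 49 (h(P) = (-7/(4 - 3))**2 = (-7/1)**2 = (-7*1)**2 = (-7)**2 = 49)
(h(2)*((-79 - 84)*(88 + (4 - 2)**2)))*(-140) = (49*((-79 - 84)*(88 + (4 - 2)**2)))*(-140) = (49*(-163*(88 + 2**2)))*(-140) = (49*(-163*(88 + 4)))*(-140) = (49*(-163*92))*(-140) = (49*(-14996))*(-140) = -734804*(-140) = 102872560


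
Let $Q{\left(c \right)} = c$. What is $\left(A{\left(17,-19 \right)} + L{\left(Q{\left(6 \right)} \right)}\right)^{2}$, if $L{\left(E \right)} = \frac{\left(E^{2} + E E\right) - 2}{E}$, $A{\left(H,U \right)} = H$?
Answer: $\frac{7396}{9} \approx 821.78$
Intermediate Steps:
$L{\left(E \right)} = \frac{-2 + 2 E^{2}}{E}$ ($L{\left(E \right)} = \frac{\left(E^{2} + E^{2}\right) - 2}{E} = \frac{2 E^{2} - 2}{E} = \frac{-2 + 2 E^{2}}{E}$)
$\left(A{\left(17,-19 \right)} + L{\left(Q{\left(6 \right)} \right)}\right)^{2} = \left(17 + \left(- \frac{2}{6} + 2 \cdot 6\right)\right)^{2} = \left(17 + \left(\left(-2\right) \frac{1}{6} + 12\right)\right)^{2} = \left(17 + \left(- \frac{1}{3} + 12\right)\right)^{2} = \left(17 + \frac{35}{3}\right)^{2} = \left(\frac{86}{3}\right)^{2} = \frac{7396}{9}$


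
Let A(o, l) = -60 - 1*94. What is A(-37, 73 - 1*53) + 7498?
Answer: 7344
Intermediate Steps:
A(o, l) = -154 (A(o, l) = -60 - 94 = -154)
A(-37, 73 - 1*53) + 7498 = -154 + 7498 = 7344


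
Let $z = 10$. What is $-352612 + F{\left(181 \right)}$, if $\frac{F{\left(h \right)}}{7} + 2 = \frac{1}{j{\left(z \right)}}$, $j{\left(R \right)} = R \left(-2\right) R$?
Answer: $- \frac{70525207}{200} \approx -3.5263 \cdot 10^{5}$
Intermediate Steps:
$j{\left(R \right)} = - 2 R^{2}$ ($j{\left(R \right)} = - 2 R R = - 2 R^{2}$)
$F{\left(h \right)} = - \frac{2807}{200}$ ($F{\left(h \right)} = -14 + \frac{7}{\left(-2\right) 10^{2}} = -14 + \frac{7}{\left(-2\right) 100} = -14 + \frac{7}{-200} = -14 + 7 \left(- \frac{1}{200}\right) = -14 - \frac{7}{200} = - \frac{2807}{200}$)
$-352612 + F{\left(181 \right)} = -352612 - \frac{2807}{200} = - \frac{70525207}{200}$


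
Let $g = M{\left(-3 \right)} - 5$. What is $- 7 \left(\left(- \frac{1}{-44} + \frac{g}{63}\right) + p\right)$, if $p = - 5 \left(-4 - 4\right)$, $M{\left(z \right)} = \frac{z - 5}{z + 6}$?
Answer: $- \frac{331817}{1188} \approx -279.31$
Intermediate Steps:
$M{\left(z \right)} = \frac{-5 + z}{6 + z}$
$g = - \frac{23}{3}$ ($g = \frac{-5 - 3}{6 - 3} - 5 = \frac{1}{3} \left(-8\right) - 5 = - \frac{8}{3} - 5 = - \frac{23}{3} \approx -7.6667$)
$p = 40$ ($p = \left(-5\right) \left(-8\right) = 40$)
$- 7 \left(\left(- \frac{1}{-44} + \frac{g}{63}\right) + p\right) = - 7 \left(\left(- \frac{1}{-44} - \frac{23}{3 \cdot 63}\right) + 40\right) = - 7 \left(\left(\left(-1\right) \left(- \frac{1}{44}\right) - \frac{23}{189}\right) + 40\right) = - 7 \left(\left(\frac{1}{44} - \frac{23}{189}\right) + 40\right) = - 7 \left(- \frac{823}{8316} + 40\right) = \left(-7\right) \frac{331817}{8316} = - \frac{331817}{1188}$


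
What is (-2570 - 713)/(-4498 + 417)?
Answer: 469/583 ≈ 0.80446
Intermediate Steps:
(-2570 - 713)/(-4498 + 417) = -3283/(-4081) = -3283*(-1/4081) = 469/583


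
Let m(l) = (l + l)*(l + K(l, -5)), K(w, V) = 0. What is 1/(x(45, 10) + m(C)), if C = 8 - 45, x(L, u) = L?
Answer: 1/2783 ≈ 0.00035932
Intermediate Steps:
C = -37
m(l) = 2*l² (m(l) = (l + l)*(l + 0) = (2*l)*l = 2*l²)
1/(x(45, 10) + m(C)) = 1/(45 + 2*(-37)²) = 1/(45 + 2*1369) = 1/(45 + 2738) = 1/2783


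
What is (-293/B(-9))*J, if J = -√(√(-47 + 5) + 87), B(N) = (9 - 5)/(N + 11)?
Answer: 293*√(87 + I*√42)/2 ≈ 1367.4 + 50.859*I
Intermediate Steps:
B(N) = 4/(11 + N)
J = -√(87 + I*√42) (J = -√(√(-42) + 87) = -√(I*√42 + 87) = -√(87 + I*√42) ≈ -9.3338 - 0.34716*I)
(-293/B(-9))*J = (-293/(4/(11 - 9)))*(-√(87 + I*√42)) = (-293/(4/2))*(-√(87 + I*√42)) = (-293/(4*(½)))*(-√(87 + I*√42)) = (-293/2)*(-√(87 + I*√42)) = (-293*½)*(-√(87 + I*√42)) = -(-293)*√(87 + I*√42)/2 = 293*√(87 + I*√42)/2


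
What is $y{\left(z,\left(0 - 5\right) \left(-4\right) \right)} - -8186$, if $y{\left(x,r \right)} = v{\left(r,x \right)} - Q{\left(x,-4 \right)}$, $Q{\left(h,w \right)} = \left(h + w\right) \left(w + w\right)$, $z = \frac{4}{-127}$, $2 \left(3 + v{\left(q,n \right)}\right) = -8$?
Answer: $\frac{1034637}{127} \approx 8146.8$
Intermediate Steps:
$v{\left(q,n \right)} = -7$ ($v{\left(q,n \right)} = -3 + \frac{1}{2} \left(-8\right) = -3 - 4 = -7$)
$z = - \frac{4}{127}$ ($z = 4 \left(- \frac{1}{127}\right) = - \frac{4}{127} \approx -0.031496$)
$Q{\left(h,w \right)} = 2 w \left(h + w\right)$ ($Q{\left(h,w \right)} = \left(h + w\right) 2 w = 2 w \left(h + w\right)$)
$y{\left(x,r \right)} = -39 + 8 x$ ($y{\left(x,r \right)} = -7 - 2 \left(-4\right) \left(x - 4\right) = -7 - 2 \left(-4\right) \left(-4 + x\right) = -7 - \left(32 - 8 x\right) = -7 + \left(-32 + 8 x\right) = -39 + 8 x$)
$y{\left(z,\left(0 - 5\right) \left(-4\right) \right)} - -8186 = \left(-39 + 8 \left(- \frac{4}{127}\right)\right) - -8186 = \left(-39 - \frac{32}{127}\right) + 8186 = - \frac{4985}{127} + 8186 = \frac{1034637}{127}$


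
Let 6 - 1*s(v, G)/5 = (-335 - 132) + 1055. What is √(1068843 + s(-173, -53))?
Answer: 3*√118437 ≈ 1032.4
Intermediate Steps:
s(v, G) = -2910 (s(v, G) = 30 - 5*((-335 - 132) + 1055) = 30 - 5*(-467 + 1055) = 30 - 5*588 = 30 - 2940 = -2910)
√(1068843 + s(-173, -53)) = √(1068843 - 2910) = √1065933 = 3*√118437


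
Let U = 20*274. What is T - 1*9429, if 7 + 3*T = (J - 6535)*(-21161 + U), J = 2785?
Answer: 58775456/3 ≈ 1.9592e+7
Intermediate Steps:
U = 5480
T = 58803743/3 (T = -7/3 + ((2785 - 6535)*(-21161 + 5480))/3 = -7/3 + (-3750*(-15681))/3 = -7/3 + (⅓)*58803750 = -7/3 + 19601250 = 58803743/3 ≈ 1.9601e+7)
T - 1*9429 = 58803743/3 - 1*9429 = 58803743/3 - 9429 = 58775456/3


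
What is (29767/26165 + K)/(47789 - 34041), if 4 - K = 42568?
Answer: -159093899/51388060 ≈ -3.0959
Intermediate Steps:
K = -42564 (K = 4 - 1*42568 = 4 - 42568 = -42564)
(29767/26165 + K)/(47789 - 34041) = (29767/26165 - 42564)/(47789 - 34041) = (29767*(1/26165) - 42564)/13748 = (29767/26165 - 42564)*(1/13748) = -1113657293/26165*1/13748 = -159093899/51388060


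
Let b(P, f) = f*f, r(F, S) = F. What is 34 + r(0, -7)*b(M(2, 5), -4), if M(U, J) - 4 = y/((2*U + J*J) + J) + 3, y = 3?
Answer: 34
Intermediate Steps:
M(U, J) = 7 + 3/(J + J**2 + 2*U) (M(U, J) = 4 + (3/((2*U + J*J) + J) + 3) = 4 + (3/((2*U + J**2) + J) + 3) = 4 + (3/((J**2 + 2*U) + J) + 3) = 4 + (3/(J + J**2 + 2*U) + 3) = 4 + (3 + 3/(J + J**2 + 2*U)) = 7 + 3/(J + J**2 + 2*U))
b(P, f) = f**2
34 + r(0, -7)*b(M(2, 5), -4) = 34 + 0*(-4)**2 = 34 + 0*16 = 34 + 0 = 34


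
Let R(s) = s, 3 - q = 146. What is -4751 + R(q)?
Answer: -4894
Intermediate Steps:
q = -143 (q = 3 - 1*146 = 3 - 146 = -143)
-4751 + R(q) = -4751 - 143 = -4894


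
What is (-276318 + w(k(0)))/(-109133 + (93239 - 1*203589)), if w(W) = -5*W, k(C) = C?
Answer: 10234/8129 ≈ 1.2589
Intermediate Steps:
(-276318 + w(k(0)))/(-109133 + (93239 - 1*203589)) = (-276318 - 5*0)/(-109133 + (93239 - 1*203589)) = (-276318 + 0)/(-109133 + (93239 - 203589)) = -276318/(-109133 - 110350) = -276318/(-219483) = -276318*(-1/219483) = 10234/8129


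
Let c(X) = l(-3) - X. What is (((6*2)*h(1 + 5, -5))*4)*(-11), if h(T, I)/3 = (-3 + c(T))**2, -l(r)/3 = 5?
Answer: -912384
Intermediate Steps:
l(r) = -15 (l(r) = -3*5 = -15)
c(X) = -15 - X
h(T, I) = 3*(-18 - T)**2 (h(T, I) = 3*(-3 + (-15 - T))**2 = 3*(-18 - T)**2)
(((6*2)*h(1 + 5, -5))*4)*(-11) = (((6*2)*(3*(18 + (1 + 5))**2))*4)*(-11) = ((12*(3*(18 + 6)**2))*4)*(-11) = ((12*(3*24**2))*4)*(-11) = ((12*(3*576))*4)*(-11) = ((12*1728)*4)*(-11) = (20736*4)*(-11) = 82944*(-11) = -912384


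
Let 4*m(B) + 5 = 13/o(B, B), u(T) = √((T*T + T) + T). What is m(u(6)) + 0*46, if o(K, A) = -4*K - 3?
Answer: -313/253 - 52*√3/759 ≈ -1.3558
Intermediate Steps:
u(T) = √(T² + 2*T) (u(T) = √((T² + T) + T) = √((T + T²) + T) = √(T² + 2*T))
o(K, A) = -3 - 4*K
m(B) = -5/4 + 13/(4*(-3 - 4*B)) (m(B) = -5/4 + (13/(-3 - 4*B))/4 = -5/4 + 13/(4*(-3 - 4*B)))
m(u(6)) + 0*46 = (-7 - 5*√6*√(2 + 6))/(3 + 4*√(6*(2 + 6))) + 0*46 = (-7 - 5*4*√3)/(3 + 4*√(6*8)) + 0 = (-7 - 20*√3)/(3 + 4*√48) + 0 = (-7 - 20*√3)/(3 + 4*(4*√3)) + 0 = (-7 - 20*√3)/(3 + 16*√3) + 0 = (-7 - 20*√3)/(3 + 16*√3)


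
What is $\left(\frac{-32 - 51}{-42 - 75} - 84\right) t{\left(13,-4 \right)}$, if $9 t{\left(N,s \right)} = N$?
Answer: $- \frac{9745}{81} \approx -120.31$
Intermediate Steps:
$t{\left(N,s \right)} = \frac{N}{9}$
$\left(\frac{-32 - 51}{-42 - 75} - 84\right) t{\left(13,-4 \right)} = \left(\frac{-32 - 51}{-42 - 75} - 84\right) \frac{1}{9} \cdot 13 = \left(- \frac{83}{-117} - 84\right) \frac{13}{9} = \left(\left(-83\right) \left(- \frac{1}{117}\right) - 84\right) \frac{13}{9} = \left(\frac{83}{117} - 84\right) \frac{13}{9} = \left(- \frac{9745}{117}\right) \frac{13}{9} = - \frac{9745}{81}$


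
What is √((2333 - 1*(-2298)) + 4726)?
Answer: √9357 ≈ 96.732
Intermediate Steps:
√((2333 - 1*(-2298)) + 4726) = √((2333 + 2298) + 4726) = √(4631 + 4726) = √9357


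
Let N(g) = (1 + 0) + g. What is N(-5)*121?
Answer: -484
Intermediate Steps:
N(g) = 1 + g
N(-5)*121 = (1 - 5)*121 = -4*121 = -484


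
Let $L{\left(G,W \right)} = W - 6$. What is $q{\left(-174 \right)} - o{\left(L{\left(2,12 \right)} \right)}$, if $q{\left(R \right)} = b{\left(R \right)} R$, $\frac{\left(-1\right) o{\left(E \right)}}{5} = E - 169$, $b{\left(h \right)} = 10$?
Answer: $-2555$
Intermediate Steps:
$L{\left(G,W \right)} = -6 + W$ ($L{\left(G,W \right)} = W - 6 = -6 + W$)
$o{\left(E \right)} = 845 - 5 E$ ($o{\left(E \right)} = - 5 \left(E - 169\right) = - 5 \left(-169 + E\right) = 845 - 5 E$)
$q{\left(R \right)} = 10 R$
$q{\left(-174 \right)} - o{\left(L{\left(2,12 \right)} \right)} = 10 \left(-174\right) - \left(845 - 5 \left(-6 + 12\right)\right) = -1740 - \left(845 - 30\right) = -1740 - 815 = -2555$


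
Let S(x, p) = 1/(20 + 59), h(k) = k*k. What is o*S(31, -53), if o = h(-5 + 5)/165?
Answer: 0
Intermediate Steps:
h(k) = k²
S(x, p) = 1/79
o = 0 (o = (-5 + 5)²/165 = 0²*(1/165) = 0*(1/165) = 0)
o*S(31, -53) = 0*(1/79) = 0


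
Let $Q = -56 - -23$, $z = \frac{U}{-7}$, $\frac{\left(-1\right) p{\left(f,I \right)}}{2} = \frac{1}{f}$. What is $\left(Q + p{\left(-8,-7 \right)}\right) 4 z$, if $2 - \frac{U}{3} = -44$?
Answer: $\frac{18078}{7} \approx 2582.6$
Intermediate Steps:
$p{\left(f,I \right)} = - \frac{2}{f}$
$U = 138$ ($U = 6 - -132 = 6 + 132 = 138$)
$z = - \frac{138}{7}$ ($z = \frac{138}{-7} = 138 \left(- \frac{1}{7}\right) = - \frac{138}{7} \approx -19.714$)
$Q = -33$ ($Q = -56 + 23 = -33$)
$\left(Q + p{\left(-8,-7 \right)}\right) 4 z = \left(-33 - \frac{2}{-8}\right) 4 \left(- \frac{138}{7}\right) = \left(-33 - - \frac{1}{4}\right) \left(- \frac{552}{7}\right) = \left(-33 + \frac{1}{4}\right) \left(- \frac{552}{7}\right) = \left(- \frac{131}{4}\right) \left(- \frac{552}{7}\right) = \frac{18078}{7}$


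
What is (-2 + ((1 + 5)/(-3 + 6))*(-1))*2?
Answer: -8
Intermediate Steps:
(-2 + ((1 + 5)/(-3 + 6))*(-1))*2 = (-2 + (6/3)*(-1))*2 = (-2 + (6*(1/3))*(-1))*2 = (-2 + 2*(-1))*2 = (-2 - 2)*2 = -4*2 = -8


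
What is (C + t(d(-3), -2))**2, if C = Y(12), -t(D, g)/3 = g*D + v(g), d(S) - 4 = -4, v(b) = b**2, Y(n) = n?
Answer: 0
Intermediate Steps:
d(S) = 0 (d(S) = 4 - 4 = 0)
t(D, g) = -3*g**2 - 3*D*g (t(D, g) = -3*(g*D + g**2) = -3*(D*g + g**2) = -3*(g**2 + D*g) = -3*g**2 - 3*D*g)
C = 12
(C + t(d(-3), -2))**2 = (12 + 3*(-2)*(-1*0 - 1*(-2)))**2 = (12 + 3*(-2)*(0 + 2))**2 = (12 + 3*(-2)*2)**2 = (12 - 12)**2 = 0**2 = 0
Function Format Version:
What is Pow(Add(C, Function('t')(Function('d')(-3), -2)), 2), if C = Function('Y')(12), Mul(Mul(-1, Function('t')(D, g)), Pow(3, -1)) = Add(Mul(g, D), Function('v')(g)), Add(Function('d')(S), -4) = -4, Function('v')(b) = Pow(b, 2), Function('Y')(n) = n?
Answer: 0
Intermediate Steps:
Function('d')(S) = 0 (Function('d')(S) = Add(4, -4) = 0)
Function('t')(D, g) = Add(Mul(-3, Pow(g, 2)), Mul(-3, D, g)) (Function('t')(D, g) = Mul(-3, Add(Mul(g, D), Pow(g, 2))) = Mul(-3, Add(Mul(D, g), Pow(g, 2))) = Mul(-3, Add(Pow(g, 2), Mul(D, g))) = Add(Mul(-3, Pow(g, 2)), Mul(-3, D, g)))
C = 12
Pow(Add(C, Function('t')(Function('d')(-3), -2)), 2) = Pow(Add(12, Mul(3, -2, Add(Mul(-1, 0), Mul(-1, -2)))), 2) = Pow(Add(12, Mul(3, -2, Add(0, 2))), 2) = Pow(Add(12, Mul(3, -2, 2)), 2) = Pow(Add(12, -12), 2) = Pow(0, 2) = 0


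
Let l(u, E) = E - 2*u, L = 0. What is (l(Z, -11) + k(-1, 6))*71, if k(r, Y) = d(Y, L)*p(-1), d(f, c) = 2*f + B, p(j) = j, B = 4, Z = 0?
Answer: -1917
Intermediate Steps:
d(f, c) = 4 + 2*f (d(f, c) = 2*f + 4 = 4 + 2*f)
k(r, Y) = -4 - 2*Y (k(r, Y) = (4 + 2*Y)*(-1) = -4 - 2*Y)
(l(Z, -11) + k(-1, 6))*71 = ((-11 - 2*0) + (-4 - 2*6))*71 = ((-11 + 0) + (-4 - 12))*71 = (-11 - 16)*71 = -27*71 = -1917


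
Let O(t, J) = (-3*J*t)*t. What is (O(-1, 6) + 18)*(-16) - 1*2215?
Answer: -2215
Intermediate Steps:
O(t, J) = -3*J*t² (O(t, J) = (-3*J*t)*t = -3*J*t²)
(O(-1, 6) + 18)*(-16) - 1*2215 = (-3*6*(-1)² + 18)*(-16) - 1*2215 = (-3*6*1 + 18)*(-16) - 2215 = (-18 + 18)*(-16) - 2215 = 0*(-16) - 2215 = 0 - 2215 = -2215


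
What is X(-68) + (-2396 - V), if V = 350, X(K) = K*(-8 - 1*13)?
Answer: -1318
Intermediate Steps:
X(K) = -21*K (X(K) = K*(-8 - 13) = K*(-21) = -21*K)
X(-68) + (-2396 - V) = -21*(-68) + (-2396 - 1*350) = 1428 + (-2396 - 350) = 1428 - 2746 = -1318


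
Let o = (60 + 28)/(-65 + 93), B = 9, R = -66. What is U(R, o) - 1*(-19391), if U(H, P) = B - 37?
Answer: 19363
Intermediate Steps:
o = 22/7 (o = 88/28 = 88*(1/28) = 22/7 ≈ 3.1429)
U(H, P) = -28 (U(H, P) = 9 - 37 = -28)
U(R, o) - 1*(-19391) = -28 - 1*(-19391) = -28 + 19391 = 19363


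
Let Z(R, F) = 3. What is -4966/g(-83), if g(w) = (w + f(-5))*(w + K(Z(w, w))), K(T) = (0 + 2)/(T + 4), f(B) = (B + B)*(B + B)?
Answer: 34762/9843 ≈ 3.5316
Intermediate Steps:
f(B) = 4*B² (f(B) = (2*B)*(2*B) = 4*B²)
K(T) = 2/(4 + T)
g(w) = (100 + w)*(2/7 + w) (g(w) = (w + 4*(-5)²)*(w + 2/(4 + 3)) = (w + 4*25)*(w + 2/7) = (w + 100)*(w + 2*(⅐)) = (100 + w)*(w + 2/7) = (100 + w)*(2/7 + w))
-4966/g(-83) = -4966/(200/7 + (-83)² + (702/7)*(-83)) = -4966/(200/7 + 6889 - 58266/7) = -4966/(-9843/7) = -4966*(-7/9843) = 34762/9843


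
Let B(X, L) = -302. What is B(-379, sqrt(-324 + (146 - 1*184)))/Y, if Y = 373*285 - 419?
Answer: -151/52943 ≈ -0.0028521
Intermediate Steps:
Y = 105886 (Y = 106305 - 419 = 105886)
B(-379, sqrt(-324 + (146 - 1*184)))/Y = -302/105886 = -302*1/105886 = -151/52943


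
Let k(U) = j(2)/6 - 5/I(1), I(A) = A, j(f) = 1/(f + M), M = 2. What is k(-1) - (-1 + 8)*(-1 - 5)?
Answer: 889/24 ≈ 37.042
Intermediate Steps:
j(f) = 1/(2 + f) (j(f) = 1/(f + 2) = 1/(2 + f))
k(U) = -119/24 (k(U) = 1/((2 + 2)*6) - 5/1 = (⅙)/4 - 5*1 = (¼)*(⅙) - 5 = 1/24 - 5 = -119/24)
k(-1) - (-1 + 8)*(-1 - 5) = -119/24 - (-1 + 8)*(-1 - 5) = -119/24 - 7*(-6) = -119/24 - 1*(-42) = -119/24 + 42 = 889/24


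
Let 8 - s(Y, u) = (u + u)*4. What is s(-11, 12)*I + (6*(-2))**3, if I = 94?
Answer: -10000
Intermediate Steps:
s(Y, u) = 8 - 8*u (s(Y, u) = 8 - (u + u)*4 = 8 - 2*u*4 = 8 - 8*u)
s(-11, 12)*I + (6*(-2))**3 = (8 - 8*12)*94 + (6*(-2))**3 = (8 - 96)*94 + (-12)**3 = -88*94 - 1728 = -8272 - 1728 = -10000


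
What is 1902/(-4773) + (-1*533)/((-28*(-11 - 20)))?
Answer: -1398315/1380988 ≈ -1.0125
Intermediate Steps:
1902/(-4773) + (-1*533)/((-28*(-11 - 20))) = 1902*(-1/4773) - 533/((-28*(-31))) = -634/1591 - 533/868 = -1398315/1380988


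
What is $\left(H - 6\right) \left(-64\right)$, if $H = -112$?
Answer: $7552$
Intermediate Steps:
$\left(H - 6\right) \left(-64\right) = \left(-112 - 6\right) \left(-64\right) = \left(-118\right) \left(-64\right) = 7552$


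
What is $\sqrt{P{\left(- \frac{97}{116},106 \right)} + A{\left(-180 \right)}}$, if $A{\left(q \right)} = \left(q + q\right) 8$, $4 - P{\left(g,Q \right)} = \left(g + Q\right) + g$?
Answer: $\frac{i \sqrt{10025822}}{58} \approx 54.592 i$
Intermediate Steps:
$P{\left(g,Q \right)} = 4 - Q - 2 g$ ($P{\left(g,Q \right)} = 4 - \left(\left(g + Q\right) + g\right) = 4 - \left(\left(Q + g\right) + g\right) = 4 - \left(Q + 2 g\right) = 4 - Q - 2 g$)
$A{\left(q \right)} = 16 q$ ($A{\left(q \right)} = 2 q 8 = 16 q$)
$\sqrt{P{\left(- \frac{97}{116},106 \right)} + A{\left(-180 \right)}} = \sqrt{\left(4 - 106 - 2 \left(- \frac{97}{116}\right)\right) + 16 \left(-180\right)} = \sqrt{\left(4 - 106 - 2 \left(\left(-97\right) \frac{1}{116}\right)\right) - 2880} = \sqrt{\left(4 - 106 - - \frac{97}{58}\right) - 2880} = \sqrt{\left(4 - 106 + \frac{97}{58}\right) - 2880} = \sqrt{- \frac{5819}{58} - 2880} = \sqrt{- \frac{172859}{58}} = \frac{i \sqrt{10025822}}{58}$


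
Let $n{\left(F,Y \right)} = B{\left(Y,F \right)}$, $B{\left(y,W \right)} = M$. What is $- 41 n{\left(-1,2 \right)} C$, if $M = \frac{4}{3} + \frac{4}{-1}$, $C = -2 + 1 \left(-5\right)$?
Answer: $- \frac{2296}{3} \approx -765.33$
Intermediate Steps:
$C = -7$ ($C = -2 - 5 = -7$)
$M = - \frac{8}{3}$ ($M = 4 \cdot \frac{1}{3} + 4 \left(-1\right) = \frac{4}{3} - 4 = - \frac{8}{3} \approx -2.6667$)
$B{\left(y,W \right)} = - \frac{8}{3}$
$n{\left(F,Y \right)} = - \frac{8}{3}$
$- 41 n{\left(-1,2 \right)} C = \left(-41\right) \left(- \frac{8}{3}\right) \left(-7\right) = \frac{328}{3} \left(-7\right) = - \frac{2296}{3}$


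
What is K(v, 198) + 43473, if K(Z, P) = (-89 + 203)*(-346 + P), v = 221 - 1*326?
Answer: 26601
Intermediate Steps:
v = -105 (v = 221 - 326 = -105)
K(Z, P) = -39444 + 114*P (K(Z, P) = 114*(-346 + P) = -39444 + 114*P)
K(v, 198) + 43473 = (-39444 + 114*198) + 43473 = (-39444 + 22572) + 43473 = -16872 + 43473 = 26601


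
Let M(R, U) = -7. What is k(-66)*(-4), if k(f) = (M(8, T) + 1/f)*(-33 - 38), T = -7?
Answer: -65746/33 ≈ -1992.3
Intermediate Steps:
k(f) = 497 - 71/f (k(f) = (-7 + 1/f)*(-33 - 38) = (-7 + 1/f)*(-71) = 497 - 71/f)
k(-66)*(-4) = (497 - 71/(-66))*(-4) = (497 - 71*(-1/66))*(-4) = (497 + 71/66)*(-4) = (32873/66)*(-4) = -65746/33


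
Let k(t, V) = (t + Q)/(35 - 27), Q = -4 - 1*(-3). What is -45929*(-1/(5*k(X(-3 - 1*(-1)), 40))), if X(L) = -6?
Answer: -367432/35 ≈ -10498.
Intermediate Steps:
Q = -1 (Q = -4 + 3 = -1)
k(t, V) = -1/8 + t/8 (k(t, V) = (t - 1)/(35 - 27) = (-1 + t)/8 = (-1 + t)*(1/8) = -1/8 + t/8)
-45929*(-1/(5*k(X(-3 - 1*(-1)), 40))) = -45929*(-1/(5*(-1/8 + (1/8)*(-6)))) = -45929*(-1/(5*(-1/8 - 3/4))) = -45929/((-7/8*(-5))) = -45929/35/8 = -45929*8/35 = -367432/35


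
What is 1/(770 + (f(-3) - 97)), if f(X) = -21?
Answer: 1/652 ≈ 0.0015337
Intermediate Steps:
1/(770 + (f(-3) - 97)) = 1/(770 + (-21 - 97)) = 1/(770 - 118) = 1/652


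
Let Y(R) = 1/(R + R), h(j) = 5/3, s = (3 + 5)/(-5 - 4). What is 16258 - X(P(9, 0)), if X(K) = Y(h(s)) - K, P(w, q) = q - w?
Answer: 162487/10 ≈ 16249.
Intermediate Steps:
s = -8/9 (s = 8/(-9) = 8*(-⅑) = -8/9 ≈ -0.88889)
h(j) = 5/3 (h(j) = 5*(⅓) = 5/3)
Y(R) = 1/(2*R)
X(K) = 3/10 - K (X(K) = 1/(2*(5/3)) - K = (½)*(⅗) - K = 3/10 - K)
16258 - X(P(9, 0)) = 16258 - (3/10 - (0 - 1*9)) = 16258 - (3/10 - (0 - 9)) = 16258 - (3/10 - 1*(-9)) = 16258 - (3/10 + 9) = 16258 - 1*93/10 = 16258 - 93/10 = 162487/10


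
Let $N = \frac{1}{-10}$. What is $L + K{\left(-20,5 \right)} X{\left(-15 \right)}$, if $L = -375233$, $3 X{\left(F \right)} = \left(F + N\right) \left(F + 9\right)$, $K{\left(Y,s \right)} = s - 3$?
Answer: $- \frac{1875863}{5} \approx -3.7517 \cdot 10^{5}$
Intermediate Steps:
$N = - \frac{1}{10} \approx -0.1$
$K{\left(Y,s \right)} = -3 + s$ ($K{\left(Y,s \right)} = s - 3 = -3 + s$)
$X{\left(F \right)} = \frac{\left(9 + F\right) \left(- \frac{1}{10} + F\right)}{3}$ ($X{\left(F \right)} = \frac{\left(F - \frac{1}{10}\right) \left(F + 9\right)}{3} = \frac{\left(- \frac{1}{10} + F\right) \left(9 + F\right)}{3} = \frac{\left(9 + F\right) \left(- \frac{1}{10} + F\right)}{3}$)
$L + K{\left(-20,5 \right)} X{\left(-15 \right)} = -375233 + \left(-3 + 5\right) \left(- \frac{3}{10} + \frac{\left(-15\right)^{2}}{3} + \frac{89}{30} \left(-15\right)\right) = -375233 + 2 \left(- \frac{3}{10} + \frac{1}{3} \cdot 225 - \frac{89}{2}\right) = -375233 + 2 \left(- \frac{3}{10} + 75 - \frac{89}{2}\right) = -375233 + 2 \cdot \frac{151}{5} = -375233 + \frac{302}{5} = - \frac{1875863}{5}$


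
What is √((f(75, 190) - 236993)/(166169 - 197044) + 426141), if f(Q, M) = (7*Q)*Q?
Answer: √16249266726355/6175 ≈ 652.80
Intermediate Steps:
f(Q, M) = 7*Q²
√((f(75, 190) - 236993)/(166169 - 197044) + 426141) = √((7*75² - 236993)/(166169 - 197044) + 426141) = √((7*5625 - 236993)/(-30875) + 426141) = √((39375 - 236993)*(-1/30875) + 426141) = √(-197618*(-1/30875) + 426141) = √(197618/30875 + 426141) = √(13157300993/30875) = √16249266726355/6175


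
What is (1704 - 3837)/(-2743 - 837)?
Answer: 2133/3580 ≈ 0.59581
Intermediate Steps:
(1704 - 3837)/(-2743 - 837) = -2133/(-3580) = -2133*(-1/3580) = 2133/3580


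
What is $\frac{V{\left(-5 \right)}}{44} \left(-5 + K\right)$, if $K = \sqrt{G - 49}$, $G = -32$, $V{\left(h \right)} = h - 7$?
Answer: $\frac{15}{11} - \frac{27 i}{11} \approx 1.3636 - 2.4545 i$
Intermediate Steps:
$V{\left(h \right)} = -7 + h$ ($V{\left(h \right)} = h - 7 = -7 + h$)
$K = 9 i$ ($K = \sqrt{-32 - 49} = \sqrt{-81} = 9 i \approx 9.0 i$)
$\frac{V{\left(-5 \right)}}{44} \left(-5 + K\right) = \frac{-7 - 5}{44} \left(-5 + 9 i\right) = \left(-12\right) \frac{1}{44} \left(-5 + 9 i\right) = - \frac{3 \left(-5 + 9 i\right)}{11} = \frac{15}{11} - \frac{27 i}{11}$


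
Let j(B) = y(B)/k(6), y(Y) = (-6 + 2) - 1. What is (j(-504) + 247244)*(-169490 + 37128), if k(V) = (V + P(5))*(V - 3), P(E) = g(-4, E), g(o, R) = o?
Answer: -98176800079/3 ≈ -3.2726e+10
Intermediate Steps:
P(E) = -4
y(Y) = -5 (y(Y) = -4 - 1 = -5)
k(V) = (-4 + V)*(-3 + V) (k(V) = (V - 4)*(V - 3) = (-4 + V)*(-3 + V))
j(B) = -⅚ (j(B) = -5/(12 + 6² - 7*6) = -5/(12 + 36 - 42) = -5/6 = -5*⅙ = -⅚)
(j(-504) + 247244)*(-169490 + 37128) = (-⅚ + 247244)*(-169490 + 37128) = (1483459/6)*(-132362) = -98176800079/3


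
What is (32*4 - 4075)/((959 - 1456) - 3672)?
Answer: 3947/4169 ≈ 0.94675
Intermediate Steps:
(32*4 - 4075)/((959 - 1456) - 3672) = (128 - 4075)/(-497 - 3672) = -3947/(-4169) = -3947*(-1/4169) = 3947/4169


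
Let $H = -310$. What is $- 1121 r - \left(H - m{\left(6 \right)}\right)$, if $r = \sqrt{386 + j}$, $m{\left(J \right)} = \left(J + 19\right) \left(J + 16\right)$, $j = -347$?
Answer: $860 - 1121 \sqrt{39} \approx -6140.6$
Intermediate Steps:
$m{\left(J \right)} = \left(16 + J\right) \left(19 + J\right)$ ($m{\left(J \right)} = \left(19 + J\right) \left(16 + J\right) = \left(16 + J\right) \left(19 + J\right)$)
$r = \sqrt{39}$ ($r = \sqrt{386 - 347} = \sqrt{39} \approx 6.245$)
$- 1121 r - \left(H - m{\left(6 \right)}\right) = - 1121 \sqrt{39} + \left(\left(304 + 6^{2} + 35 \cdot 6\right) - -310\right) = - 1121 \sqrt{39} + \left(\left(304 + 36 + 210\right) + 310\right) = - 1121 \sqrt{39} + \left(550 + 310\right) = - 1121 \sqrt{39} + 860 = 860 - 1121 \sqrt{39}$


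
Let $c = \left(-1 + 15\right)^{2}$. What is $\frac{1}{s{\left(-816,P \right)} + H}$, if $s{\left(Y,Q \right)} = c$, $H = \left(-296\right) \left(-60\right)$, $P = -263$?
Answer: $\frac{1}{17956} \approx 5.5692 \cdot 10^{-5}$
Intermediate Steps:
$H = 17760$
$c = 196$ ($c = 14^{2} = 196$)
$s{\left(Y,Q \right)} = 196$
$\frac{1}{s{\left(-816,P \right)} + H} = \frac{1}{196 + 17760} = \frac{1}{17956}$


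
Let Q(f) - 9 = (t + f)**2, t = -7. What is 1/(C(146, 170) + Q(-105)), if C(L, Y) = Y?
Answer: 1/12723 ≈ 7.8598e-5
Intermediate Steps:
Q(f) = 9 + (-7 + f)**2
1/(C(146, 170) + Q(-105)) = 1/(170 + (9 + (-7 - 105)**2)) = 1/(170 + (9 + (-112)**2)) = 1/(170 + (9 + 12544)) = 1/(170 + 12553) = 1/12723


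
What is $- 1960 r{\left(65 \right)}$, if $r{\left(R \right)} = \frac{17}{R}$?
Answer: $- \frac{6664}{13} \approx -512.62$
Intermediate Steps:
$- 1960 r{\left(65 \right)} = - 1960 \cdot \frac{17}{65} = - 1960 \cdot 17 \cdot \frac{1}{65} = \left(-1960\right) \frac{17}{65} = - \frac{6664}{13}$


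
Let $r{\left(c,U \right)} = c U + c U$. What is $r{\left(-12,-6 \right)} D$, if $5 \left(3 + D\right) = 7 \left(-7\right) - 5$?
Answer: $- \frac{9936}{5} \approx -1987.2$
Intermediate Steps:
$r{\left(c,U \right)} = 2 U c$ ($r{\left(c,U \right)} = U c + U c = 2 U c$)
$D = - \frac{69}{5}$ ($D = -3 + \frac{7 \left(-7\right) - 5}{5} = -3 + \frac{-49 - 5}{5} = -3 + \frac{1}{5} \left(-54\right) = -3 - \frac{54}{5} = - \frac{69}{5} \approx -13.8$)
$r{\left(-12,-6 \right)} D = 2 \left(-6\right) \left(-12\right) \left(- \frac{69}{5}\right) = 144 \left(- \frac{69}{5}\right) = - \frac{9936}{5}$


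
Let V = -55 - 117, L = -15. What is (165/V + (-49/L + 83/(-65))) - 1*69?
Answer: -2279699/33540 ≈ -67.970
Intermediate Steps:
V = -172
(165/V + (-49/L + 83/(-65))) - 1*69 = (165/(-172) + (-49/(-15) + 83/(-65))) - 1*69 = (165*(-1/172) + (-49*(-1/15) + 83*(-1/65))) - 69 = (-165/172 + (49/15 - 83/65)) - 69 = (-165/172 + 388/195) - 69 = 34561/33540 - 69 = -2279699/33540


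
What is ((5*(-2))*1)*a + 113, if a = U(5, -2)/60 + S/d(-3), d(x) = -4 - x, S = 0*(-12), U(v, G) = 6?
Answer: 112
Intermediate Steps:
S = 0
a = ⅒ (a = 6/60 + 0/(-4 - 1*(-3)) = 6*(1/60) + 0/(-4 + 3) = ⅒ + 0/(-1) = ⅒ + 0*(-1) = ⅒ + 0 = ⅒ ≈ 0.10000)
((5*(-2))*1)*a + 113 = ((5*(-2))*1)*(⅒) + 113 = -10*1*(⅒) + 113 = -10*⅒ + 113 = -1 + 113 = 112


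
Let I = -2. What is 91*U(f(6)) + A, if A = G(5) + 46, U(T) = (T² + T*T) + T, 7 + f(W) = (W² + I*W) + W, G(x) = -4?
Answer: 98413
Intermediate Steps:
f(W) = -7 + W² - W (f(W) = -7 + ((W² - 2*W) + W) = -7 + (W² - W) = -7 + W² - W)
U(T) = T + 2*T² (U(T) = (T² + T²) + T = 2*T² + T = T + 2*T²)
A = 42 (A = -4 + 46 = 42)
91*U(f(6)) + A = 91*((-7 + 6² - 1*6)*(1 + 2*(-7 + 6² - 1*6))) + 42 = 91*((-7 + 36 - 6)*(1 + 2*(-7 + 36 - 6))) + 42 = 91*(23*(1 + 2*23)) + 42 = 91*(23*(1 + 46)) + 42 = 91*(23*47) + 42 = 91*1081 + 42 = 98371 + 42 = 98413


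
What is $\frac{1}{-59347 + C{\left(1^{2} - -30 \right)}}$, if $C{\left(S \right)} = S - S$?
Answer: $- \frac{1}{59347} \approx -1.685 \cdot 10^{-5}$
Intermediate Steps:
$C{\left(S \right)} = 0$
$\frac{1}{-59347 + C{\left(1^{2} - -30 \right)}} = \frac{1}{-59347 + 0} = \frac{1}{-59347} = - \frac{1}{59347}$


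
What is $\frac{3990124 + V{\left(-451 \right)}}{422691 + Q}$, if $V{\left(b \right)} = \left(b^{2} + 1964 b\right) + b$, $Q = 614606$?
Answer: $\frac{3307310}{1037297} \approx 3.1884$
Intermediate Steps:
$V{\left(b \right)} = b^{2} + 1965 b$
$\frac{3990124 + V{\left(-451 \right)}}{422691 + Q} = \frac{3990124 - 451 \left(1965 - 451\right)}{422691 + 614606} = \frac{3990124 - 682814}{1037297} = \left(3990124 - 682814\right) \frac{1}{1037297} = 3307310 \cdot \frac{1}{1037297} = \frac{3307310}{1037297}$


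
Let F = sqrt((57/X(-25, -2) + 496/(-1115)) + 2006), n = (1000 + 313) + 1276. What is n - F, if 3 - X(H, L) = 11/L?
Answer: 2589 - 2*sqrt(180747335910)/18955 ≈ 2544.1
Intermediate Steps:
X(H, L) = 3 - 11/L
n = 2589 (n = 1313 + 1276 = 2589)
F = 2*sqrt(180747335910)/18955 (F = sqrt((57/(3 - 11/(-2)) + 496/(-1115)) + 2006) = sqrt((57/(3 - 11*(-1/2)) + 496*(-1/1115)) + 2006) = sqrt((57/(3 + 11/2) - 496/1115) + 2006) = sqrt((57/(17/2) - 496/1115) + 2006) = sqrt((57*(2/17) - 496/1115) + 2006) = sqrt((114/17 - 496/1115) + 2006) = sqrt(118678/18955 + 2006) = sqrt(38142408/18955) = 2*sqrt(180747335910)/18955 ≈ 44.858)
n - F = 2589 - 2*sqrt(180747335910)/18955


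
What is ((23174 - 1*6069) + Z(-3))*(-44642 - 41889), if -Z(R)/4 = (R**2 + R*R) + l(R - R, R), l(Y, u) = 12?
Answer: -1469729035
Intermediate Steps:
Z(R) = -48 - 8*R**2 (Z(R) = -4*((R**2 + R*R) + 12) = -4*((R**2 + R**2) + 12) = -4*(2*R**2 + 12) = -4*(12 + 2*R**2) = -48 - 8*R**2)
((23174 - 1*6069) + Z(-3))*(-44642 - 41889) = ((23174 - 1*6069) + (-48 - 8*(-3)**2))*(-44642 - 41889) = ((23174 - 6069) + (-48 - 8*9))*(-86531) = (17105 + (-48 - 72))*(-86531) = (17105 - 120)*(-86531) = 16985*(-86531) = -1469729035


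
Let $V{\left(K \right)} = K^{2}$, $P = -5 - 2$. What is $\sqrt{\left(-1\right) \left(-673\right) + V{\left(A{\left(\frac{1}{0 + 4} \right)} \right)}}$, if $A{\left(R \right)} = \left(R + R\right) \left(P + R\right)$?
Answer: $\frac{\sqrt{43801}}{8} \approx 26.161$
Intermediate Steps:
$P = -7$
$A{\left(R \right)} = 2 R \left(-7 + R\right)$ ($A{\left(R \right)} = \left(R + R\right) \left(-7 + R\right) = 2 R \left(-7 + R\right)$)
$\sqrt{\left(-1\right) \left(-673\right) + V{\left(A{\left(\frac{1}{0 + 4} \right)} \right)}} = \sqrt{\left(-1\right) \left(-673\right) + \left(\frac{2 \left(-7 + \frac{1}{0 + 4}\right)}{0 + 4}\right)^{2}} = \sqrt{673 + \left(\frac{2 \left(-7 + \frac{1}{4}\right)}{4}\right)^{2}} = \sqrt{673 + \left(2 \cdot \frac{1}{4} \left(-7 + \frac{1}{4}\right)\right)^{2}} = \sqrt{673 + \left(2 \cdot \frac{1}{4} \left(- \frac{27}{4}\right)\right)^{2}} = \sqrt{673 + \left(- \frac{27}{8}\right)^{2}} = \sqrt{673 + \frac{729}{64}} = \sqrt{\frac{43801}{64}} = \frac{\sqrt{43801}}{8}$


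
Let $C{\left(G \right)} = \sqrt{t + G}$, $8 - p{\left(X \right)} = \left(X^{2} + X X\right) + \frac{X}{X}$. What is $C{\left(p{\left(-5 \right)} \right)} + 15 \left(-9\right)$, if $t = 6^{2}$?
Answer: $-135 + i \sqrt{7} \approx -135.0 + 2.6458 i$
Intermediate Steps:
$p{\left(X \right)} = 7 - 2 X^{2}$ ($p{\left(X \right)} = 8 - \left(\left(X^{2} + X X\right) + \frac{X}{X}\right) = 8 - \left(\left(X^{2} + X^{2}\right) + 1\right) = 8 - \left(2 X^{2} + 1\right) = 8 - \left(1 + 2 X^{2}\right) = 7 - 2 X^{2}$)
$t = 36$
$C{\left(G \right)} = \sqrt{36 + G}$
$C{\left(p{\left(-5 \right)} \right)} + 15 \left(-9\right) = \sqrt{36 + \left(7 - 2 \left(-5\right)^{2}\right)} + 15 \left(-9\right) = \sqrt{36 + \left(7 - 50\right)} - 135 = \sqrt{36 - 43} - 135 = \sqrt{-7} - 135 = i \sqrt{7} - 135 = -135 + i \sqrt{7}$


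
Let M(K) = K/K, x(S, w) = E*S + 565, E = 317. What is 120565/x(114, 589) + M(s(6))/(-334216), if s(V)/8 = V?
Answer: 40294715337/12266729848 ≈ 3.2849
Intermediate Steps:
s(V) = 8*V
x(S, w) = 565 + 317*S (x(S, w) = 317*S + 565 = 565 + 317*S)
M(K) = 1
120565/x(114, 589) + M(s(6))/(-334216) = 120565/(565 + 317*114) + 1/(-334216) = 120565/(565 + 36138) + 1*(-1/334216) = 120565/36703 - 1/334216 = 40294715337/12266729848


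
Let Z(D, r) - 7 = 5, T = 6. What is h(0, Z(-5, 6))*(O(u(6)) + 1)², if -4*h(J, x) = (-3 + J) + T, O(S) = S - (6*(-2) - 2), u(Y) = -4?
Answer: -363/4 ≈ -90.750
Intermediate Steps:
Z(D, r) = 12 (Z(D, r) = 7 + 5 = 12)
O(S) = 14 + S (O(S) = S - (-12 - 2) = S - 1*(-14) = S + 14 = 14 + S)
h(J, x) = -¾ - J/4 (h(J, x) = -((-3 + J) + 6)/4 = -(3 + J)/4 = -¾ - J/4)
h(0, Z(-5, 6))*(O(u(6)) + 1)² = (-¾ - ¼*0)*((14 - 4) + 1)² = (-¾ + 0)*(10 + 1)² = -¾*11² = -¾*121 = -363/4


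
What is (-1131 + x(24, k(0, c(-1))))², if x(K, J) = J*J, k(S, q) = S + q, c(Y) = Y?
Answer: 1276900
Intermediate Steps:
x(K, J) = J²
(-1131 + x(24, k(0, c(-1))))² = (-1131 + (0 - 1)²)² = (-1131 + (-1)²)² = (-1131 + 1)² = (-1130)² = 1276900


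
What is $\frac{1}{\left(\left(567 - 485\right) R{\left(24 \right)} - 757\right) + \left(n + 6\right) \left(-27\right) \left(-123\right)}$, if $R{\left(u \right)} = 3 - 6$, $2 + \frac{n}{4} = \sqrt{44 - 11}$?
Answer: $\frac{695}{524080693} + \frac{13284 \sqrt{33}}{5764887623} \approx 1.4563 \cdot 10^{-5}$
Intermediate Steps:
$n = -8 + 4 \sqrt{33}$ ($n = -8 + 4 \sqrt{44 - 11} = -8 + 4 \sqrt{33} \approx 14.978$)
$R{\left(u \right)} = -3$ ($R{\left(u \right)} = 3 - 6 = -3$)
$\frac{1}{\left(\left(567 - 485\right) R{\left(24 \right)} - 757\right) + \left(n + 6\right) \left(-27\right) \left(-123\right)} = \frac{1}{\left(\left(567 - 485\right) \left(-3\right) - 757\right) + \left(\left(-8 + 4 \sqrt{33}\right) + 6\right) \left(-27\right) \left(-123\right)} = \frac{1}{\left(82 \left(-3\right) - 757\right) + \left(-2 + 4 \sqrt{33}\right) \left(-27\right) \left(-123\right)} = \frac{1}{\left(-246 - 757\right) + \left(54 - 108 \sqrt{33}\right) \left(-123\right)} = \frac{1}{-1003 - \left(6642 - 13284 \sqrt{33}\right)} = \frac{1}{-7645 + 13284 \sqrt{33}}$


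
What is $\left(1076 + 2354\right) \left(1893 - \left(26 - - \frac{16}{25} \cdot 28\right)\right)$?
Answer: $\frac{31711722}{5} \approx 6.3423 \cdot 10^{6}$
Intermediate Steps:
$\left(1076 + 2354\right) \left(1893 - \left(26 - - \frac{16}{25} \cdot 28\right)\right) = 3430 \left(1893 - \left(26 - \left(-16\right) \frac{1}{25} \cdot 28\right)\right) = 3430 \left(1893 - \frac{1098}{25}\right) = 3430 \cdot \frac{46227}{25} = \frac{31711722}{5}$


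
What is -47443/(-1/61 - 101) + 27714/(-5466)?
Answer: 2607992675/5613582 ≈ 464.59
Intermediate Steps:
-47443/(-1/61 - 101) + 27714/(-5466) = -47443/(-1*1/61 - 101) + 27714*(-1/5466) = -47443/(-1/61 - 101) - 4619/911 = -47443/(-6162/61) - 4619/911 = -47443*(-61/6162) - 4619/911 = 2894023/6162 - 4619/911 = 2607992675/5613582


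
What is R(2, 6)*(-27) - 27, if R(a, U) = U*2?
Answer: -351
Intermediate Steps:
R(a, U) = 2*U
R(2, 6)*(-27) - 27 = (2*6)*(-27) - 27 = 12*(-27) - 27 = -324 - 27 = -351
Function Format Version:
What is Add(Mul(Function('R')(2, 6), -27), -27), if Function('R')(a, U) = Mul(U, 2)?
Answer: -351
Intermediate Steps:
Function('R')(a, U) = Mul(2, U)
Add(Mul(Function('R')(2, 6), -27), -27) = Add(Mul(Mul(2, 6), -27), -27) = Add(Mul(12, -27), -27) = Add(-324, -27) = -351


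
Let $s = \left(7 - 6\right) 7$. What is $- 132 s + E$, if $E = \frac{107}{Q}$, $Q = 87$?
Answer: $- \frac{80281}{87} \approx -922.77$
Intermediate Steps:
$E = \frac{107}{87} \approx 1.2299$
$s = 7$ ($s = 1 \cdot 7 = 7$)
$- 132 s + E = \left(-132\right) 7 + \frac{107}{87} = -924 + \frac{107}{87} = - \frac{80281}{87}$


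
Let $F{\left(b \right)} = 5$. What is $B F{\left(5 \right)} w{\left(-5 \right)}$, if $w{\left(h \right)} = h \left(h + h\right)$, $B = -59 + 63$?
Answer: $1000$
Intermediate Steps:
$B = 4$
$w{\left(h \right)} = 2 h^{2}$ ($w{\left(h \right)} = h 2 h = 2 h^{2}$)
$B F{\left(5 \right)} w{\left(-5 \right)} = 4 \cdot 5 \cdot 2 \left(-5\right)^{2} = 20 \cdot 2 \cdot 25 = 20 \cdot 50 = 1000$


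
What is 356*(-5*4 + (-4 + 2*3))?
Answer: -6408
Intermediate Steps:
356*(-5*4 + (-4 + 2*3)) = 356*(-20 + (-4 + 6)) = 356*(-20 + 2) = 356*(-18) = -6408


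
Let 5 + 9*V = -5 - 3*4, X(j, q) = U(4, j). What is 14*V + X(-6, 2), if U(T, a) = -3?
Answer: -335/9 ≈ -37.222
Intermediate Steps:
X(j, q) = -3
V = -22/9 (V = -5/9 + (-5 - 3*4)/9 = -5/9 + (-5 - 12)/9 = -5/9 + (1/9)*(-17) = -5/9 - 17/9 = -22/9 ≈ -2.4444)
14*V + X(-6, 2) = 14*(-22/9) - 3 = -308/9 - 3 = -335/9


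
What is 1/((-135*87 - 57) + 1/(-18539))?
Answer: -18539/218797279 ≈ -8.4731e-5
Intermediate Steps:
1/((-135*87 - 57) + 1/(-18539)) = 1/((-11745 - 57) - 1/18539) = 1/(-11802 - 1/18539) = 1/(-218797279/18539) = -18539/218797279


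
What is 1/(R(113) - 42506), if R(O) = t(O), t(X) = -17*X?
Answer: -1/44427 ≈ -2.2509e-5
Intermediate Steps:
R(O) = -17*O
1/(R(113) - 42506) = 1/(-17*113 - 42506) = 1/(-1921 - 42506) = 1/(-44427) = -1/44427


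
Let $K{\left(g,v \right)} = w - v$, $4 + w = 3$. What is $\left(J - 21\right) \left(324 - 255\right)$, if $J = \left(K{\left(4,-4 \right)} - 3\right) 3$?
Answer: $-1449$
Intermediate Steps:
$w = -1$ ($w = -4 + 3 = -1$)
$K{\left(g,v \right)} = -1 - v$
$J = 0$ ($J = \left(\left(-1 - -4\right) - 3\right) 3 = \left(\left(-1 + 4\right) - 3\right) 3 = \left(3 - 3\right) 3 = 0 \cdot 3 = 0$)
$\left(J - 21\right) \left(324 - 255\right) = \left(0 - 21\right) \left(324 - 255\right) = \left(-21\right) 69 = -1449$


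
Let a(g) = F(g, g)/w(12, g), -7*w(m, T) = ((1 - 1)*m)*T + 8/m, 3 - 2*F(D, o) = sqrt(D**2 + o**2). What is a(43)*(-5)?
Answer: 315/4 - 4515*sqrt(2)/4 ≈ -1517.5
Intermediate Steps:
F(D, o) = 3/2 - sqrt(D**2 + o**2)/2
w(m, T) = -8/(7*m) (w(m, T) = -(((1 - 1)*m)*T + 8/m)/7 = -((0*m)*T + 8/m)/7 = -(0*T + 8/m)/7 = -(0 + 8/m)/7 = -8/(7*m))
a(g) = -63/4 + 21*sqrt(2)*sqrt(g**2)/4 (a(g) = (3/2 - sqrt(g**2 + g**2)/2)/((-8/7/12)) = (3/2 - sqrt(2)*sqrt(g**2)/2)/((-8/7*1/12)) = (3/2 - sqrt(2)*sqrt(g**2)/2)/(-2/21) = (3/2 - sqrt(2)*sqrt(g**2)/2)*(-21/2) = -63/4 + 21*sqrt(2)*sqrt(g**2)/4)
a(43)*(-5) = (-63/4 + 21*sqrt(2)*sqrt(43**2)/4)*(-5) = (-63/4 + 21*sqrt(2)*sqrt(1849)/4)*(-5) = (-63/4 + (21/4)*sqrt(2)*43)*(-5) = (-63/4 + 903*sqrt(2)/4)*(-5) = 315/4 - 4515*sqrt(2)/4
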